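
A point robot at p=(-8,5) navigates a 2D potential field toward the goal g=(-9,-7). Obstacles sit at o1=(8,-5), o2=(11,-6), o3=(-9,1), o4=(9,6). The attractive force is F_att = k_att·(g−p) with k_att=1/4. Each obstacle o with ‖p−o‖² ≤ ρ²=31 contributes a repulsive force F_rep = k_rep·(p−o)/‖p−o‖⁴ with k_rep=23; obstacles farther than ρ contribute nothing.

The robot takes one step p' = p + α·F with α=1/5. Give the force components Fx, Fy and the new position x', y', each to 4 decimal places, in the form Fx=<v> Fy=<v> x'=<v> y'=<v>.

Fx=-0.1704 Fy=-2.6817 x'=-8.0341 y'=4.4637

F_att = 1/4·(g−p) = 1/4·(-1,-12) = (-0.2500,-3.0000)
o1: d²=356 > ρ²=31 → inactive
o2: d²=482 > ρ²=31 → inactive
o3: d²=17 ≤ ρ²=31; F_rep = 23·(1,4)/17² = (0.0796,0.3183)
o4: d²=290 > ρ²=31 → inactive
F = F_att + ΣF_rep = (-0.1704,-2.6817)
p' = p + 1/5·F = (-8.0341,4.4637)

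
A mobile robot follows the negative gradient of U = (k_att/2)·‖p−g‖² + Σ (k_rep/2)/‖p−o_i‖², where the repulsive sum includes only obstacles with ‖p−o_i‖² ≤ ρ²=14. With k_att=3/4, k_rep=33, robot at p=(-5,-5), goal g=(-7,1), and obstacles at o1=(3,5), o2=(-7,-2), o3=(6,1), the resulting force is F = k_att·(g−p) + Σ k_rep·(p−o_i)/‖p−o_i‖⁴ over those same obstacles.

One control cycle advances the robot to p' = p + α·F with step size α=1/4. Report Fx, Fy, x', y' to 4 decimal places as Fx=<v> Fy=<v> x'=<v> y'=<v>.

Fx=-1.1095 Fy=3.9142 x'=-5.2774 y'=-4.0214

F_att = 3/4·(g−p) = 3/4·(-2,6) = (-1.5000,4.5000)
o1: d²=164 > ρ²=14 → inactive
o2: d²=13 ≤ ρ²=14; F_rep = 33·(2,-3)/13² = (0.3905,-0.5858)
o3: d²=157 > ρ²=14 → inactive
F = F_att + ΣF_rep = (-1.1095,3.9142)
p' = p + 1/4·F = (-5.2774,-4.0214)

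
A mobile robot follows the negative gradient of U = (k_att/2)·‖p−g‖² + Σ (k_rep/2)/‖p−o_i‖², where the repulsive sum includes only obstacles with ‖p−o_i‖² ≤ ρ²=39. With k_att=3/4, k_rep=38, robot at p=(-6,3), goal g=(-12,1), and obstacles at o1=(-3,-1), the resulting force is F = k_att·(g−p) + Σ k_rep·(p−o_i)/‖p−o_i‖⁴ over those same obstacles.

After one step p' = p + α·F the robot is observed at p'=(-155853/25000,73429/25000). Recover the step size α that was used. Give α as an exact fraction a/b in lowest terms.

F_att = 3/4·(g−p) = 3/4·(-6,-2) = (-4.5000,-1.5000)
o1: d²=25 ≤ ρ²=39; F_rep = 38·(-3,4)/25² = (-0.1824,0.2432)
F = F_att + ΣF_rep = (-4.6824,-1.2568)
Δp = p'−p = (-0.2341,-0.0628); α = Δx/Fx = (-5853/25000) / (-5853/1250) = 1/20
check: Δy/Fy = (-1571/25000) / (-1571/1250) = 1/20 ✓

α = 1/20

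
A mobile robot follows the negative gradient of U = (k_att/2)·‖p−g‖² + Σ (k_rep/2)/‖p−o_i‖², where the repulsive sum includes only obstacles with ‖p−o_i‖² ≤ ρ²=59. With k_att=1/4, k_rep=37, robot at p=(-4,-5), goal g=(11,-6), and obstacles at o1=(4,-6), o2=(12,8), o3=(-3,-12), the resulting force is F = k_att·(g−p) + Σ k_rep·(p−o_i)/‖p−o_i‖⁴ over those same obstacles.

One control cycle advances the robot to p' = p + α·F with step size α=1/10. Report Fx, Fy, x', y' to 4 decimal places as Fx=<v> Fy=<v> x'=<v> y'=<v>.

Fx=3.7352 Fy=-0.1464 x'=-3.6265 y'=-5.0146

F_att = 1/4·(g−p) = 1/4·(15,-1) = (3.7500,-0.2500)
o1: d²=65 > ρ²=59 → inactive
o2: d²=425 > ρ²=59 → inactive
o3: d²=50 ≤ ρ²=59; F_rep = 37·(-1,7)/50² = (-0.0148,0.1036)
F = F_att + ΣF_rep = (3.7352,-0.1464)
p' = p + 1/10·F = (-3.6265,-5.0146)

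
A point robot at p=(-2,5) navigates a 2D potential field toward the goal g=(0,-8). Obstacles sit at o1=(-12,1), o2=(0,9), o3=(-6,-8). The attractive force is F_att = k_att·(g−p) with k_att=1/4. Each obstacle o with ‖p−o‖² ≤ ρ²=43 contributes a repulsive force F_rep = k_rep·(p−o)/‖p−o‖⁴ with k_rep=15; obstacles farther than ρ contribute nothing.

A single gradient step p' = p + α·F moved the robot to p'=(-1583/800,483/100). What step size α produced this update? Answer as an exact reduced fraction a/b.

F_att = 1/4·(g−p) = 1/4·(2,-13) = (0.5000,-3.2500)
o1: d²=116 > ρ²=43 → inactive
o2: d²=20 ≤ ρ²=43; F_rep = 15·(-2,-4)/20² = (-0.0750,-0.1500)
o3: d²=185 > ρ²=43 → inactive
F = F_att + ΣF_rep = (0.4250,-3.4000)
Δp = p'−p = (0.0213,-0.1700); α = Δx/Fx = (17/800) / (17/40) = 1/20
check: Δy/Fy = (-17/100) / (-17/5) = 1/20 ✓

α = 1/20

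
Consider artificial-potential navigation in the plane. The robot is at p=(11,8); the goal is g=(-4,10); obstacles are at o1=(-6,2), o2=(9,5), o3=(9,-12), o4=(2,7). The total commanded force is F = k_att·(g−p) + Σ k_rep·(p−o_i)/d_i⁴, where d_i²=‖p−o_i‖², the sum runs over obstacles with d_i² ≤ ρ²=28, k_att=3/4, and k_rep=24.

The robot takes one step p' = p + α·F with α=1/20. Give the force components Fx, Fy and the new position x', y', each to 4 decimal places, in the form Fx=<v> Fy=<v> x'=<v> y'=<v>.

F_att = 3/4·(g−p) = 3/4·(-15,2) = (-11.2500,1.5000)
o1: d²=325 > ρ²=28 → inactive
o2: d²=13 ≤ ρ²=28; F_rep = 24·(2,3)/13² = (0.2840,0.4260)
o3: d²=404 > ρ²=28 → inactive
o4: d²=82 > ρ²=28 → inactive
F = F_att + ΣF_rep = (-10.9660,1.9260)
p' = p + 1/20·F = (10.4517,8.0963)

Fx=-10.9660 Fy=1.9260 x'=10.4517 y'=8.0963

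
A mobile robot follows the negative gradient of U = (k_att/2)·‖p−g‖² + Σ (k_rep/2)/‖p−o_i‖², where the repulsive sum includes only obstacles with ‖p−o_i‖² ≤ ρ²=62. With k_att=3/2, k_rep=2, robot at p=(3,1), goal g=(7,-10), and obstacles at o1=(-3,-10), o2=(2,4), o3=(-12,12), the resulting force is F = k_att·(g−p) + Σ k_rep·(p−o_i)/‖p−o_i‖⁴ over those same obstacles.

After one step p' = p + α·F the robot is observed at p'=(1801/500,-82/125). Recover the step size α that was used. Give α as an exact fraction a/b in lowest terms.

α = 1/10

F_att = 3/2·(g−p) = 3/2·(4,-11) = (6.0000,-16.5000)
o1: d²=157 > ρ²=62 → inactive
o2: d²=10 ≤ ρ²=62; F_rep = 2·(1,-3)/10² = (0.0200,-0.0600)
o3: d²=346 > ρ²=62 → inactive
F = F_att + ΣF_rep = (6.0200,-16.5600)
Δp = p'−p = (0.6020,-1.6560); α = Δx/Fx = (301/500) / (301/50) = 1/10
check: Δy/Fy = (-207/125) / (-414/25) = 1/10 ✓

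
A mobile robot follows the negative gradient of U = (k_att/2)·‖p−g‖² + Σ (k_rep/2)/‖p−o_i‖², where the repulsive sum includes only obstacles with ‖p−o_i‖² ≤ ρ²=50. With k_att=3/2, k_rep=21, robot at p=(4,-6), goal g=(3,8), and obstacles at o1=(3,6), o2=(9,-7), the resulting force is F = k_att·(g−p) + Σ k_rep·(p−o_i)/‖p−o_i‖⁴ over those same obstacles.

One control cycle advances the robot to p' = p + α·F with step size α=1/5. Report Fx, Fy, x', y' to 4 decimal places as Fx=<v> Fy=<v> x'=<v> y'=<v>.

F_att = 3/2·(g−p) = 3/2·(-1,14) = (-1.5000,21.0000)
o1: d²=145 > ρ²=50 → inactive
o2: d²=26 ≤ ρ²=50; F_rep = 21·(-5,1)/26² = (-0.1553,0.0311)
F = F_att + ΣF_rep = (-1.6553,21.0311)
p' = p + 1/5·F = (3.6689,-1.7938)

Fx=-1.6553 Fy=21.0311 x'=3.6689 y'=-1.7938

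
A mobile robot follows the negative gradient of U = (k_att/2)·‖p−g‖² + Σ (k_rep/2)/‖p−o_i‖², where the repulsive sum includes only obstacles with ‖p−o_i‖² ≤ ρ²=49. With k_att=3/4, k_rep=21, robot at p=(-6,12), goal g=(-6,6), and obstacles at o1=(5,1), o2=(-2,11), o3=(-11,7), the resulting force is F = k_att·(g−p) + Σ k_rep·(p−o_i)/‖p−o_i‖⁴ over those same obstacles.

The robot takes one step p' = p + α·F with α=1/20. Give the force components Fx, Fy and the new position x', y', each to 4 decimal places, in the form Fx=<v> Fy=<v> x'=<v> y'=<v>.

Fx=-0.2907 Fy=-4.4273 x'=-6.0145 y'=11.7786

F_att = 3/4·(g−p) = 3/4·(0,-6) = (0.0000,-4.5000)
o1: d²=242 > ρ²=49 → inactive
o2: d²=17 ≤ ρ²=49; F_rep = 21·(-4,1)/17² = (-0.2907,0.0727)
o3: d²=50 > ρ²=49 → inactive
F = F_att + ΣF_rep = (-0.2907,-4.4273)
p' = p + 1/20·F = (-6.0145,11.7786)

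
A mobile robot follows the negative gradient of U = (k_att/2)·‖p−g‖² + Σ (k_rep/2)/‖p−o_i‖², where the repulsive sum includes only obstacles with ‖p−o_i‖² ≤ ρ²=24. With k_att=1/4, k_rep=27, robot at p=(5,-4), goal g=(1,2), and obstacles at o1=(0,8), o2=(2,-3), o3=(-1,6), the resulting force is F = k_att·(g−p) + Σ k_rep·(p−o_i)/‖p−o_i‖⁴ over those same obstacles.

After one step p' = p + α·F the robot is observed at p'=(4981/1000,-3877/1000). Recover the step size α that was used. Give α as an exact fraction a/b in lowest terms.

α = 1/10

F_att = 1/4·(g−p) = 1/4·(-4,6) = (-1.0000,1.5000)
o1: d²=169 > ρ²=24 → inactive
o2: d²=10 ≤ ρ²=24; F_rep = 27·(3,-1)/10² = (0.8100,-0.2700)
o3: d²=136 > ρ²=24 → inactive
F = F_att + ΣF_rep = (-0.1900,1.2300)
Δp = p'−p = (-0.0190,0.1230); α = Δx/Fx = (-19/1000) / (-19/100) = 1/10
check: Δy/Fy = (123/1000) / (123/100) = 1/10 ✓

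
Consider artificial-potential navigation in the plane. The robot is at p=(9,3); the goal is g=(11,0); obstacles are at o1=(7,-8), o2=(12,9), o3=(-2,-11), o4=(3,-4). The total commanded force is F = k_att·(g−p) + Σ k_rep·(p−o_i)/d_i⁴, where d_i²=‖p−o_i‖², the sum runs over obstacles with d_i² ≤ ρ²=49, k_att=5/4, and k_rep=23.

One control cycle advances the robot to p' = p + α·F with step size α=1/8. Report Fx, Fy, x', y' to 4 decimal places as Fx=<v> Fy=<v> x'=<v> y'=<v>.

Fx=2.4659 Fy=-3.8181 x'=9.3082 y'=2.5227

F_att = 5/4·(g−p) = 5/4·(2,-3) = (2.5000,-3.7500)
o1: d²=125 > ρ²=49 → inactive
o2: d²=45 ≤ ρ²=49; F_rep = 23·(-3,-6)/45² = (-0.0341,-0.0681)
o3: d²=317 > ρ²=49 → inactive
o4: d²=85 > ρ²=49 → inactive
F = F_att + ΣF_rep = (2.4659,-3.8181)
p' = p + 1/8·F = (9.3082,2.5227)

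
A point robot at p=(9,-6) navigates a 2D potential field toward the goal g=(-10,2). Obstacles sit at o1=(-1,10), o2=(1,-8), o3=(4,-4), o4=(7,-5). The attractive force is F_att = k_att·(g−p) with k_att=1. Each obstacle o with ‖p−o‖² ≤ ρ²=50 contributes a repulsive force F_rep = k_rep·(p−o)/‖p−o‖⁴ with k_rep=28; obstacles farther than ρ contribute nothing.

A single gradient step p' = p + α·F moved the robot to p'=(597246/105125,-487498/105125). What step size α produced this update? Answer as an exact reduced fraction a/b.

α = 1/5

F_att = 1·(g−p) = 1·(-19,8) = (-19.0000,8.0000)
o1: d²=356 > ρ²=50 → inactive
o2: d²=68 > ρ²=50 → inactive
o3: d²=29 ≤ ρ²=50; F_rep = 28·(5,-2)/29² = (0.1665,-0.0666)
o4: d²=5 ≤ ρ²=50; F_rep = 28·(2,-1)/5² = (2.2400,-1.1200)
F = F_att + ΣF_rep = (-16.5935,6.8134)
Δp = p'−p = (-3.3187,1.3627); α = Δx/Fx = (-348879/105125) / (-348879/21025) = 1/5
check: Δy/Fy = (143252/105125) / (143252/21025) = 1/5 ✓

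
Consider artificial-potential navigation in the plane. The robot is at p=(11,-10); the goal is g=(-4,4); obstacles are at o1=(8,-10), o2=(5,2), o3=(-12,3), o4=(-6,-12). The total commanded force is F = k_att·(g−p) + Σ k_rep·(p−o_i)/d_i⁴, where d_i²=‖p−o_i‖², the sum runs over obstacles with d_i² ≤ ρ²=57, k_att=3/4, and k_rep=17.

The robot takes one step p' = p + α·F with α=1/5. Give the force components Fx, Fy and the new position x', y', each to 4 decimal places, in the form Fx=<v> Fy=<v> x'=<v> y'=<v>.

F_att = 3/4·(g−p) = 3/4·(-15,14) = (-11.2500,10.5000)
o1: d²=9 ≤ ρ²=57; F_rep = 17·(3,0)/9² = (0.6296,0.0000)
o2: d²=180 > ρ²=57 → inactive
o3: d²=698 > ρ²=57 → inactive
o4: d²=293 > ρ²=57 → inactive
F = F_att + ΣF_rep = (-10.6204,10.5000)
p' = p + 1/5·F = (8.8759,-7.9000)

Fx=-10.6204 Fy=10.5000 x'=8.8759 y'=-7.9000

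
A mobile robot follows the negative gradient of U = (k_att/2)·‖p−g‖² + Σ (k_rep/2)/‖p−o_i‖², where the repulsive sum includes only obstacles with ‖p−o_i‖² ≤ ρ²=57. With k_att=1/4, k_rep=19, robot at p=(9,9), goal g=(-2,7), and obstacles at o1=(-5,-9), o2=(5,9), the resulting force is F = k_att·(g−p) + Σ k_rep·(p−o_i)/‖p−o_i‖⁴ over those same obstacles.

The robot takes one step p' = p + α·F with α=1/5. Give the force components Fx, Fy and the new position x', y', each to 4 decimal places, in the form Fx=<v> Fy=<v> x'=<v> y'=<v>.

Fx=-2.4531 Fy=-0.5000 x'=8.5094 y'=8.9000

F_att = 1/4·(g−p) = 1/4·(-11,-2) = (-2.7500,-0.5000)
o1: d²=520 > ρ²=57 → inactive
o2: d²=16 ≤ ρ²=57; F_rep = 19·(4,0)/16² = (0.2969,0.0000)
F = F_att + ΣF_rep = (-2.4531,-0.5000)
p' = p + 1/5·F = (8.5094,8.9000)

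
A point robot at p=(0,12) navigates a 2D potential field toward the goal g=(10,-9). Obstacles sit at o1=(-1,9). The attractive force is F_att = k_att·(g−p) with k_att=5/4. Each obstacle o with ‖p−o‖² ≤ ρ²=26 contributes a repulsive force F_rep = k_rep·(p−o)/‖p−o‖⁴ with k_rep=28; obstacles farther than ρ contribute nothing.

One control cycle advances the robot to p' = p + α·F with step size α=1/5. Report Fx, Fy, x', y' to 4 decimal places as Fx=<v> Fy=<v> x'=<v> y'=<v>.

F_att = 5/4·(g−p) = 5/4·(10,-21) = (12.5000,-26.2500)
o1: d²=10 ≤ ρ²=26; F_rep = 28·(1,3)/10² = (0.2800,0.8400)
F = F_att + ΣF_rep = (12.7800,-25.4100)
p' = p + 1/5·F = (2.5560,6.9180)

Fx=12.7800 Fy=-25.4100 x'=2.5560 y'=6.9180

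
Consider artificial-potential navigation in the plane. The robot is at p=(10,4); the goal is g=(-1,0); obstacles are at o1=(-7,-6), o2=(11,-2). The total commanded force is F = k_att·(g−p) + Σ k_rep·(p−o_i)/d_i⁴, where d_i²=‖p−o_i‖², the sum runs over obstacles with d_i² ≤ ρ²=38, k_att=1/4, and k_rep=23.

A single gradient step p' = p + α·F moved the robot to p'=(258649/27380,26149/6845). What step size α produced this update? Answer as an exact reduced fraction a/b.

α = 1/5

F_att = 1/4·(g−p) = 1/4·(-11,-4) = (-2.7500,-1.0000)
o1: d²=389 > ρ²=38 → inactive
o2: d²=37 ≤ ρ²=38; F_rep = 23·(-1,6)/37² = (-0.0168,0.1008)
F = F_att + ΣF_rep = (-2.7668,-0.8992)
Δp = p'−p = (-0.5534,-0.1798); α = Δx/Fx = (-15151/27380) / (-15151/5476) = 1/5
check: Δy/Fy = (-1231/6845) / (-1231/1369) = 1/5 ✓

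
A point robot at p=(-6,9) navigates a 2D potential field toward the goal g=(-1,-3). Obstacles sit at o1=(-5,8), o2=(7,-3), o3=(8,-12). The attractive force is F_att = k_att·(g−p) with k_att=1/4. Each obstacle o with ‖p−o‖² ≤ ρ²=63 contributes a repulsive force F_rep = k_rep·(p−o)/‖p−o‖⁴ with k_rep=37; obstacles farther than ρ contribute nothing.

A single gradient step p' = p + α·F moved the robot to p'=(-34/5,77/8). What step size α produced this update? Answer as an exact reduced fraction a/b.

α = 1/10

F_att = 1/4·(g−p) = 1/4·(5,-12) = (1.2500,-3.0000)
o1: d²=2 ≤ ρ²=63; F_rep = 37·(-1,1)/2² = (-9.2500,9.2500)
o2: d²=313 > ρ²=63 → inactive
o3: d²=637 > ρ²=63 → inactive
F = F_att + ΣF_rep = (-8.0000,6.2500)
Δp = p'−p = (-0.8000,0.6250); α = Δx/Fx = (-4/5) / (-8) = 1/10
check: Δy/Fy = (5/8) / (25/4) = 1/10 ✓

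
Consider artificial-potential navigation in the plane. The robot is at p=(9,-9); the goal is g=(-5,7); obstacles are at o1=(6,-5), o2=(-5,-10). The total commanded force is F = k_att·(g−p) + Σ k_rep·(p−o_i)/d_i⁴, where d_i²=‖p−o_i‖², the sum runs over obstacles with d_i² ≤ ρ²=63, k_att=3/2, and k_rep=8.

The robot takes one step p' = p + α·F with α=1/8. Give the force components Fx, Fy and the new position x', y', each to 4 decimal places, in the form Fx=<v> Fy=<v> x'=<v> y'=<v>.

Fx=-20.9616 Fy=23.9488 x'=6.3798 y'=-6.0064

F_att = 3/2·(g−p) = 3/2·(-14,16) = (-21.0000,24.0000)
o1: d²=25 ≤ ρ²=63; F_rep = 8·(3,-4)/25² = (0.0384,-0.0512)
o2: d²=197 > ρ²=63 → inactive
F = F_att + ΣF_rep = (-20.9616,23.9488)
p' = p + 1/8·F = (6.3798,-6.0064)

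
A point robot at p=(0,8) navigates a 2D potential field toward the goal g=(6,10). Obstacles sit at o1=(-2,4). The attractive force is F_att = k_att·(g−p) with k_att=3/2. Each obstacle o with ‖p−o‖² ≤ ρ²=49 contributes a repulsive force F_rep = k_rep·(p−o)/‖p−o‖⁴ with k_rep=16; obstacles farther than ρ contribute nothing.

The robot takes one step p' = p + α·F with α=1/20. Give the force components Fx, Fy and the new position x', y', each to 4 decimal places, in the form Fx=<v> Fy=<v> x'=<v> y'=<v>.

F_att = 3/2·(g−p) = 3/2·(6,2) = (9.0000,3.0000)
o1: d²=20 ≤ ρ²=49; F_rep = 16·(2,4)/20² = (0.0800,0.1600)
F = F_att + ΣF_rep = (9.0800,3.1600)
p' = p + 1/20·F = (0.4540,8.1580)

Fx=9.0800 Fy=3.1600 x'=0.4540 y'=8.1580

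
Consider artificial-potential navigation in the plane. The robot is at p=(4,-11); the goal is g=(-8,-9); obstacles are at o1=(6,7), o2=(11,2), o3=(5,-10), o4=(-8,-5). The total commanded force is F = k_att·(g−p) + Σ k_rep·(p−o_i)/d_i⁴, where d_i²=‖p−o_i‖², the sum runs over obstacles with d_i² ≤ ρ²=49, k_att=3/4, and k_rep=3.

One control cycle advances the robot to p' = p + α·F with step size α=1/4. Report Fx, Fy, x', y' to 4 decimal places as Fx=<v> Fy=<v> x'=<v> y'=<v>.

Fx=-9.7500 Fy=0.7500 x'=1.5625 y'=-10.8125

F_att = 3/4·(g−p) = 3/4·(-12,2) = (-9.0000,1.5000)
o1: d²=328 > ρ²=49 → inactive
o2: d²=218 > ρ²=49 → inactive
o3: d²=2 ≤ ρ²=49; F_rep = 3·(-1,-1)/2² = (-0.7500,-0.7500)
o4: d²=180 > ρ²=49 → inactive
F = F_att + ΣF_rep = (-9.7500,0.7500)
p' = p + 1/4·F = (1.5625,-10.8125)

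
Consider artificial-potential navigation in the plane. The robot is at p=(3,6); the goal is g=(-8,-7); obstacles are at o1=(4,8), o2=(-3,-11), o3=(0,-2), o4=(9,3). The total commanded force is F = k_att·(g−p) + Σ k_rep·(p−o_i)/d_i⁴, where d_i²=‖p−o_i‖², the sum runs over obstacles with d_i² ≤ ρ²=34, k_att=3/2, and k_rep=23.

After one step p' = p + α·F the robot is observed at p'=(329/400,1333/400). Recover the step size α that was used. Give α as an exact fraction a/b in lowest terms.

α = 1/8

F_att = 3/2·(g−p) = 3/2·(-11,-13) = (-16.5000,-19.5000)
o1: d²=5 ≤ ρ²=34; F_rep = 23·(-1,-2)/5² = (-0.9200,-1.8400)
o2: d²=325 > ρ²=34 → inactive
o3: d²=73 > ρ²=34 → inactive
o4: d²=45 > ρ²=34 → inactive
F = F_att + ΣF_rep = (-17.4200,-21.3400)
Δp = p'−p = (-2.1775,-2.6675); α = Δx/Fx = (-871/400) / (-871/50) = 1/8
check: Δy/Fy = (-1067/400) / (-1067/50) = 1/8 ✓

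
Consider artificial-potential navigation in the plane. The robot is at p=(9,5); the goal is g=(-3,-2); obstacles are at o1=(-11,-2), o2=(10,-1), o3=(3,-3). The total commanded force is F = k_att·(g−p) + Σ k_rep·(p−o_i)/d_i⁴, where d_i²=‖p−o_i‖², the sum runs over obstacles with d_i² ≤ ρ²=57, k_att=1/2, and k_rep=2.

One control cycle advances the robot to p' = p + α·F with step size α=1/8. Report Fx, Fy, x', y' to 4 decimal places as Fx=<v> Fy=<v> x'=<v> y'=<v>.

Fx=-6.0015 Fy=-3.4912 x'=8.2498 y'=4.5636

F_att = 1/2·(g−p) = 1/2·(-12,-7) = (-6.0000,-3.5000)
o1: d²=449 > ρ²=57 → inactive
o2: d²=37 ≤ ρ²=57; F_rep = 2·(-1,6)/37² = (-0.0015,0.0088)
o3: d²=100 > ρ²=57 → inactive
F = F_att + ΣF_rep = (-6.0015,-3.4912)
p' = p + 1/8·F = (8.2498,4.5636)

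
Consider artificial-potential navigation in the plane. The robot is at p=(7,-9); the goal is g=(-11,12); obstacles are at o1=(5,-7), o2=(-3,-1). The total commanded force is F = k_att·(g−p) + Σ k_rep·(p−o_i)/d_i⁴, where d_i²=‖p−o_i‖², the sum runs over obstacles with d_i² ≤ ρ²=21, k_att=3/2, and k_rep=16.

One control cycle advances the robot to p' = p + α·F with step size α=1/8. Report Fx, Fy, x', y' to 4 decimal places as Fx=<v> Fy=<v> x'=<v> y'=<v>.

F_att = 3/2·(g−p) = 3/2·(-18,21) = (-27.0000,31.5000)
o1: d²=8 ≤ ρ²=21; F_rep = 16·(2,-2)/8² = (0.5000,-0.5000)
o2: d²=164 > ρ²=21 → inactive
F = F_att + ΣF_rep = (-26.5000,31.0000)
p' = p + 1/8·F = (3.6875,-5.1250)

Fx=-26.5000 Fy=31.0000 x'=3.6875 y'=-5.1250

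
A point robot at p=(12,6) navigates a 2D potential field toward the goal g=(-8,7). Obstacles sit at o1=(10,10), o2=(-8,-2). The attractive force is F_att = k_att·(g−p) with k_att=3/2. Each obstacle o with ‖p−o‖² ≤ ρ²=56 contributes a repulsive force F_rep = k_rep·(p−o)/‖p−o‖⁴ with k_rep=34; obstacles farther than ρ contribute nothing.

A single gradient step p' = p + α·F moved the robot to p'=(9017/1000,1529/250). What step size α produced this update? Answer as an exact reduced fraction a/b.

F_att = 3/2·(g−p) = 3/2·(-20,1) = (-30.0000,1.5000)
o1: d²=20 ≤ ρ²=56; F_rep = 34·(2,-4)/20² = (0.1700,-0.3400)
o2: d²=464 > ρ²=56 → inactive
F = F_att + ΣF_rep = (-29.8300,1.1600)
Δp = p'−p = (-2.9830,0.1160); α = Δx/Fx = (-2983/1000) / (-2983/100) = 1/10
check: Δy/Fy = (29/250) / (29/25) = 1/10 ✓

α = 1/10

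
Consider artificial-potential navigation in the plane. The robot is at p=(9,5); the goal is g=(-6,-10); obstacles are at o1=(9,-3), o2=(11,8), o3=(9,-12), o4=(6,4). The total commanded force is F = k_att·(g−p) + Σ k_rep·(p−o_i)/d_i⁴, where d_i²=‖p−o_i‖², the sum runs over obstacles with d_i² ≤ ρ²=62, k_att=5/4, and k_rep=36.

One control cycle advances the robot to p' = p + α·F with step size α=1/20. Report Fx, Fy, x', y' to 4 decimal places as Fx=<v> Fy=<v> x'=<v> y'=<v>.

F_att = 5/4·(g−p) = 5/4·(-15,-15) = (-18.7500,-18.7500)
o1: d²=64 > ρ²=62 → inactive
o2: d²=13 ≤ ρ²=62; F_rep = 36·(-2,-3)/13² = (-0.4260,-0.6391)
o3: d²=289 > ρ²=62 → inactive
o4: d²=10 ≤ ρ²=62; F_rep = 36·(3,1)/10² = (1.0800,0.3600)
F = F_att + ΣF_rep = (-18.0960,-19.0291)
p' = p + 1/20·F = (8.0952,4.0485)

Fx=-18.0960 Fy=-19.0291 x'=8.0952 y'=4.0485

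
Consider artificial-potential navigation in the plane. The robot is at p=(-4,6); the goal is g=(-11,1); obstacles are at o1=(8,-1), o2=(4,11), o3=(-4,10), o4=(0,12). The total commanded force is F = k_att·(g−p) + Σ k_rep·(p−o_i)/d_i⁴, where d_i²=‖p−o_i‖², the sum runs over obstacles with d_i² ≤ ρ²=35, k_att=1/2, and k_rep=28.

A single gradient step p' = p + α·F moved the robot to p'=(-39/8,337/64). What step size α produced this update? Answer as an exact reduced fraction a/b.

α = 1/4

F_att = 1/2·(g−p) = 1/2·(-7,-5) = (-3.5000,-2.5000)
o1: d²=193 > ρ²=35 → inactive
o2: d²=89 > ρ²=35 → inactive
o3: d²=16 ≤ ρ²=35; F_rep = 28·(0,-4)/16² = (0.0000,-0.4375)
o4: d²=52 > ρ²=35 → inactive
F = F_att + ΣF_rep = (-3.5000,-2.9375)
Δp = p'−p = (-0.8750,-0.7344); α = Δx/Fx = (-7/8) / (-7/2) = 1/4
check: Δy/Fy = (-47/64) / (-47/16) = 1/4 ✓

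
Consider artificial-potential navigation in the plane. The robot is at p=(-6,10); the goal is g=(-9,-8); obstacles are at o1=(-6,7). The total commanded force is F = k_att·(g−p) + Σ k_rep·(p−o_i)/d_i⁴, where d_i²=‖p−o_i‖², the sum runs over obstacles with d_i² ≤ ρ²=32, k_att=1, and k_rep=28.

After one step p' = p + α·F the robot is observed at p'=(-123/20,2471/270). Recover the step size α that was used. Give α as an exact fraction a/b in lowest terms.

α = 1/20

F_att = 1·(g−p) = 1·(-3,-18) = (-3.0000,-18.0000)
o1: d²=9 ≤ ρ²=32; F_rep = 28·(0,3)/9² = (0.0000,1.0370)
F = F_att + ΣF_rep = (-3.0000,-16.9630)
Δp = p'−p = (-0.1500,-0.8481); α = Δx/Fx = (-3/20) / (-3) = 1/20
check: Δy/Fy = (-229/270) / (-458/27) = 1/20 ✓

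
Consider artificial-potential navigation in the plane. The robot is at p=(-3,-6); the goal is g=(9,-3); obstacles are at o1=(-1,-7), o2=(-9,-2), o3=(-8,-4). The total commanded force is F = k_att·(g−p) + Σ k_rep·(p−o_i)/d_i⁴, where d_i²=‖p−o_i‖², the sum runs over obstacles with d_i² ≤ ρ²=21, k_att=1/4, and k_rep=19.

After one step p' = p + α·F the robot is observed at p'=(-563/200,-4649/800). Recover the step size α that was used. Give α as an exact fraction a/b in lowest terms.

F_att = 1/4·(g−p) = 1/4·(12,3) = (3.0000,0.7500)
o1: d²=5 ≤ ρ²=21; F_rep = 19·(-2,1)/5² = (-1.5200,0.7600)
o2: d²=52 > ρ²=21 → inactive
o3: d²=29 > ρ²=21 → inactive
F = F_att + ΣF_rep = (1.4800,1.5100)
Δp = p'−p = (0.1850,0.1888); α = Δx/Fx = (37/200) / (37/25) = 1/8
check: Δy/Fy = (151/800) / (151/100) = 1/8 ✓

α = 1/8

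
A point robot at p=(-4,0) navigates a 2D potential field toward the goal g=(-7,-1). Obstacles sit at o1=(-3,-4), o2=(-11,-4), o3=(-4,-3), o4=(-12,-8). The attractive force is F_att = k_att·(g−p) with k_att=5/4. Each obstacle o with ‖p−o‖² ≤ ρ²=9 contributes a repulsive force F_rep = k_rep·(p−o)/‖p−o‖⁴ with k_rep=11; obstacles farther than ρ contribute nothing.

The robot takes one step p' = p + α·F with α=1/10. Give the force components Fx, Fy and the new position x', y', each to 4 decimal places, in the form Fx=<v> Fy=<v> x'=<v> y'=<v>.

Fx=-3.7500 Fy=-0.8426 x'=-4.3750 y'=-0.0843

F_att = 5/4·(g−p) = 5/4·(-3,-1) = (-3.7500,-1.2500)
o1: d²=17 > ρ²=9 → inactive
o2: d²=65 > ρ²=9 → inactive
o3: d²=9 ≤ ρ²=9; F_rep = 11·(0,3)/9² = (0.0000,0.4074)
o4: d²=128 > ρ²=9 → inactive
F = F_att + ΣF_rep = (-3.7500,-0.8426)
p' = p + 1/10·F = (-4.3750,-0.0843)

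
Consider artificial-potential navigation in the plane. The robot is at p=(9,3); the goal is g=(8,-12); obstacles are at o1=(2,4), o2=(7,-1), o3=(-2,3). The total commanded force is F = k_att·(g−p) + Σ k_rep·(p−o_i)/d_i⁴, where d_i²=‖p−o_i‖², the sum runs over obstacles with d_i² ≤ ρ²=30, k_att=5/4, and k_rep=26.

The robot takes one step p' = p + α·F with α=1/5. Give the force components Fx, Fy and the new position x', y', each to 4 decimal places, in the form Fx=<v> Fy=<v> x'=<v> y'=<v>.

F_att = 5/4·(g−p) = 5/4·(-1,-15) = (-1.2500,-18.7500)
o1: d²=50 > ρ²=30 → inactive
o2: d²=20 ≤ ρ²=30; F_rep = 26·(2,4)/20² = (0.1300,0.2600)
o3: d²=121 > ρ²=30 → inactive
F = F_att + ΣF_rep = (-1.1200,-18.4900)
p' = p + 1/5·F = (8.7760,-0.6980)

Fx=-1.1200 Fy=-18.4900 x'=8.7760 y'=-0.6980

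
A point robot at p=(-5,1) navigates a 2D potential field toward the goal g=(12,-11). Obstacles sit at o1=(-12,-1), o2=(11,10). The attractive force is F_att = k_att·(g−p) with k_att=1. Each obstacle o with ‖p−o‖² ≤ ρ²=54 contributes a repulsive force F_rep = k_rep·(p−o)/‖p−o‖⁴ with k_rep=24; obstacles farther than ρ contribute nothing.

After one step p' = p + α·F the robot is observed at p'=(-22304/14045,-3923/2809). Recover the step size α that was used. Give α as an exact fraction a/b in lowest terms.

F_att = 1·(g−p) = 1·(17,-12) = (17.0000,-12.0000)
o1: d²=53 ≤ ρ²=54; F_rep = 24·(7,2)/53² = (0.0598,0.0171)
o2: d²=337 > ρ²=54 → inactive
F = F_att + ΣF_rep = (17.0598,-11.9829)
Δp = p'−p = (3.4120,-2.3966); α = Δx/Fx = (47921/14045) / (47921/2809) = 1/5
check: Δy/Fy = (-6732/2809) / (-33660/2809) = 1/5 ✓

α = 1/5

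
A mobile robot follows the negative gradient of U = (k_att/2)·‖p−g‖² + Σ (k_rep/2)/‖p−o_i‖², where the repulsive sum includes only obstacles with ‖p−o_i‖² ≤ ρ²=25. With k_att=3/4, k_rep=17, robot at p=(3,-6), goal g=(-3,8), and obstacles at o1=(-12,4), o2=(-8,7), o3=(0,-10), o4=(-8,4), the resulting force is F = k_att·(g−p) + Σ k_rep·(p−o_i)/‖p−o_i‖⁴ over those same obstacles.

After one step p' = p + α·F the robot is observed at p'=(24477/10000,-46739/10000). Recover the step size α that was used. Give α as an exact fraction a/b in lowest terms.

F_att = 3/4·(g−p) = 3/4·(-6,14) = (-4.5000,10.5000)
o1: d²=325 > ρ²=25 → inactive
o2: d²=290 > ρ²=25 → inactive
o3: d²=25 ≤ ρ²=25; F_rep = 17·(3,4)/25² = (0.0816,0.1088)
o4: d²=221 > ρ²=25 → inactive
F = F_att + ΣF_rep = (-4.4184,10.6088)
Δp = p'−p = (-0.5523,1.3261); α = Δx/Fx = (-5523/10000) / (-5523/1250) = 1/8
check: Δy/Fy = (13261/10000) / (13261/1250) = 1/8 ✓

α = 1/8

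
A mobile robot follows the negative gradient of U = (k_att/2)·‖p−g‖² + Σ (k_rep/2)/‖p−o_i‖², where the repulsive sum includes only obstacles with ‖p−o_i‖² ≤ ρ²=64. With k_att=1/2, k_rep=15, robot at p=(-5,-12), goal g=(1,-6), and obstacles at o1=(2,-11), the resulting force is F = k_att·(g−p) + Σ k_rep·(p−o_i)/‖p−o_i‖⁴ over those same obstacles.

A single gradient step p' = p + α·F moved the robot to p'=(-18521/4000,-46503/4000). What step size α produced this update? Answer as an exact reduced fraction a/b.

α = 1/8

F_att = 1/2·(g−p) = 1/2·(6,6) = (3.0000,3.0000)
o1: d²=50 ≤ ρ²=64; F_rep = 15·(-7,-1)/50² = (-0.0420,-0.0060)
F = F_att + ΣF_rep = (2.9580,2.9940)
Δp = p'−p = (0.3698,0.3743); α = Δx/Fx = (1479/4000) / (1479/500) = 1/8
check: Δy/Fy = (1497/4000) / (1497/500) = 1/8 ✓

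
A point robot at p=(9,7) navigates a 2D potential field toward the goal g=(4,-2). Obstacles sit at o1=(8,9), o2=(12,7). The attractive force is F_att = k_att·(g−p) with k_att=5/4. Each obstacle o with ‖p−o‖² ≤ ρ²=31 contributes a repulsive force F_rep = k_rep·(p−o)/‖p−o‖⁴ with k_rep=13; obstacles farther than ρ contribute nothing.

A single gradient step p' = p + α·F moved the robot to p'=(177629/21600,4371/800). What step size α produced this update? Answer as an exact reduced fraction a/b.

F_att = 5/4·(g−p) = 5/4·(-5,-9) = (-6.2500,-11.2500)
o1: d²=5 ≤ ρ²=31; F_rep = 13·(1,-2)/5² = (0.5200,-1.0400)
o2: d²=9 ≤ ρ²=31; F_rep = 13·(-3,0)/9² = (-0.4815,0.0000)
F = F_att + ΣF_rep = (-6.2115,-12.2900)
Δp = p'−p = (-0.7764,-1.5362); α = Δx/Fx = (-16771/21600) / (-16771/2700) = 1/8
check: Δy/Fy = (-1229/800) / (-1229/100) = 1/8 ✓

α = 1/8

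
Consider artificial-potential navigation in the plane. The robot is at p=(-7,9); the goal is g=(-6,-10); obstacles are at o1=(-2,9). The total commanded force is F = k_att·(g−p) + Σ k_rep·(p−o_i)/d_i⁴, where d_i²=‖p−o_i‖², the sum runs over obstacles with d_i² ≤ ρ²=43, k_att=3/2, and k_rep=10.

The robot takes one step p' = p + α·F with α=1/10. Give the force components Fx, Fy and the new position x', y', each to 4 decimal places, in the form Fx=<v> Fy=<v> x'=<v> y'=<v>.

F_att = 3/2·(g−p) = 3/2·(1,-19) = (1.5000,-28.5000)
o1: d²=25 ≤ ρ²=43; F_rep = 10·(-5,0)/25² = (-0.0800,0.0000)
F = F_att + ΣF_rep = (1.4200,-28.5000)
p' = p + 1/10·F = (-6.8580,6.1500)

Fx=1.4200 Fy=-28.5000 x'=-6.8580 y'=6.1500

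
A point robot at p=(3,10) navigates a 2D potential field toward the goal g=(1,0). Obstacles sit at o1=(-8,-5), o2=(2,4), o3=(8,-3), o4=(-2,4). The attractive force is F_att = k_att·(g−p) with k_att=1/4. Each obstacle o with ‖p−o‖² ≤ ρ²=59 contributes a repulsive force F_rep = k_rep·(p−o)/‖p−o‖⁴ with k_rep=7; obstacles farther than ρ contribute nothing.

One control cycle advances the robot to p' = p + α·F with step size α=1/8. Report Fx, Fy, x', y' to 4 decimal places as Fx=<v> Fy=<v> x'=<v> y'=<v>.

F_att = 1/4·(g−p) = 1/4·(-2,-10) = (-0.5000,-2.5000)
o1: d²=346 > ρ²=59 → inactive
o2: d²=37 ≤ ρ²=59; F_rep = 7·(1,6)/37² = (0.0051,0.0307)
o3: d²=194 > ρ²=59 → inactive
o4: d²=61 > ρ²=59 → inactive
F = F_att + ΣF_rep = (-0.4949,-2.4693)
p' = p + 1/8·F = (2.9381,9.6913)

Fx=-0.4949 Fy=-2.4693 x'=2.9381 y'=9.6913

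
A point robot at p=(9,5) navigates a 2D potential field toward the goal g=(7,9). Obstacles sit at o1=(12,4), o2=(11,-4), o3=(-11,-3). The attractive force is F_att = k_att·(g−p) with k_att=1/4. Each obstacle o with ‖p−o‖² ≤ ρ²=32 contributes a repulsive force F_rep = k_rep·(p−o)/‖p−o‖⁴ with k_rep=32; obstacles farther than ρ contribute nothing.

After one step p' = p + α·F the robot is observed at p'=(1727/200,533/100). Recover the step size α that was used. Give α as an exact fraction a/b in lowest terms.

α = 1/4

F_att = 1/4·(g−p) = 1/4·(-2,4) = (-0.5000,1.0000)
o1: d²=10 ≤ ρ²=32; F_rep = 32·(-3,1)/10² = (-0.9600,0.3200)
o2: d²=85 > ρ²=32 → inactive
o3: d²=464 > ρ²=32 → inactive
F = F_att + ΣF_rep = (-1.4600,1.3200)
Δp = p'−p = (-0.3650,0.3300); α = Δx/Fx = (-73/200) / (-73/50) = 1/4
check: Δy/Fy = (33/100) / (33/25) = 1/4 ✓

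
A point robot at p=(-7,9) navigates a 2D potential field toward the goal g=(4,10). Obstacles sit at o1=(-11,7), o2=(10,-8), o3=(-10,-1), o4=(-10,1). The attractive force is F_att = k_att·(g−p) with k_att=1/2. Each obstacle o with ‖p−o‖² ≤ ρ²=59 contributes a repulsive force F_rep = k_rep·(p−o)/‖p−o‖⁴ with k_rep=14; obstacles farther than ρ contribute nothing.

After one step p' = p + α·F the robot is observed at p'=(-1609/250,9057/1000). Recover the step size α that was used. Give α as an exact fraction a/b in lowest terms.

F_att = 1/2·(g−p) = 1/2·(11,1) = (5.5000,0.5000)
o1: d²=20 ≤ ρ²=59; F_rep = 14·(4,2)/20² = (0.1400,0.0700)
o2: d²=578 > ρ²=59 → inactive
o3: d²=109 > ρ²=59 → inactive
o4: d²=73 > ρ²=59 → inactive
F = F_att + ΣF_rep = (5.6400,0.5700)
Δp = p'−p = (0.5640,0.0570); α = Δx/Fx = (141/250) / (141/25) = 1/10
check: Δy/Fy = (57/1000) / (57/100) = 1/10 ✓

α = 1/10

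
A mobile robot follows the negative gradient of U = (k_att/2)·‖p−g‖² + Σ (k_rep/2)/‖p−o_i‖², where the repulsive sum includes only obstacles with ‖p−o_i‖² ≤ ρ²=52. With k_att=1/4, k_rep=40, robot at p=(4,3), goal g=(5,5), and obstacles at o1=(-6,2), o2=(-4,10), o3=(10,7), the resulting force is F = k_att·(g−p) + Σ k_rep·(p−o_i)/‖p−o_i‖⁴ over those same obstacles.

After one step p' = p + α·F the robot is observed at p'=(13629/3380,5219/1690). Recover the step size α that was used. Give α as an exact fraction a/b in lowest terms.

F_att = 1/4·(g−p) = 1/4·(1,2) = (0.2500,0.5000)
o1: d²=101 > ρ²=52 → inactive
o2: d²=113 > ρ²=52 → inactive
o3: d²=52 ≤ ρ²=52; F_rep = 40·(-6,-4)/52² = (-0.0888,-0.0592)
F = F_att + ΣF_rep = (0.1612,0.4408)
Δp = p'−p = (0.0322,0.0882); α = Δx/Fx = (109/3380) / (109/676) = 1/5
check: Δy/Fy = (149/1690) / (149/338) = 1/5 ✓

α = 1/5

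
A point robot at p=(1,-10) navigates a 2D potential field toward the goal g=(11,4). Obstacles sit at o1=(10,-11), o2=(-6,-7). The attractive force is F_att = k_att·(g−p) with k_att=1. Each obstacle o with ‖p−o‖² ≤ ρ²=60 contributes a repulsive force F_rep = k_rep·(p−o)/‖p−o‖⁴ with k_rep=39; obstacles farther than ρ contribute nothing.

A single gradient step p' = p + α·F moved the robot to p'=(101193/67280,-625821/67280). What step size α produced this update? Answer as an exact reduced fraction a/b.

α = 1/20

F_att = 1·(g−p) = 1·(10,14) = (10.0000,14.0000)
o1: d²=82 > ρ²=60 → inactive
o2: d²=58 ≤ ρ²=60; F_rep = 39·(7,-3)/58² = (0.0812,-0.0348)
F = F_att + ΣF_rep = (10.0812,13.9652)
Δp = p'−p = (0.5041,0.6983); α = Δx/Fx = (33913/67280) / (33913/3364) = 1/20
check: Δy/Fy = (46979/67280) / (46979/3364) = 1/20 ✓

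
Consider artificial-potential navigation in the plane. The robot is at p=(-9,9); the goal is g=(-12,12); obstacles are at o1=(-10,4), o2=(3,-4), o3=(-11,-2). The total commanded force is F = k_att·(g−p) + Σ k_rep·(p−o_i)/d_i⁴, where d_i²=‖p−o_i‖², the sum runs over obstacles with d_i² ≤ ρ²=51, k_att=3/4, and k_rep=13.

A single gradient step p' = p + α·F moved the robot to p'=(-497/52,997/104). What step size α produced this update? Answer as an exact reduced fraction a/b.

F_att = 3/4·(g−p) = 3/4·(-3,3) = (-2.2500,2.2500)
o1: d²=26 ≤ ρ²=51; F_rep = 13·(1,5)/26² = (0.0192,0.0962)
o2: d²=313 > ρ²=51 → inactive
o3: d²=125 > ρ²=51 → inactive
F = F_att + ΣF_rep = (-2.2308,2.3462)
Δp = p'−p = (-0.5577,0.5865); α = Δx/Fx = (-29/52) / (-29/13) = 1/4
check: Δy/Fy = (61/104) / (61/26) = 1/4 ✓

α = 1/4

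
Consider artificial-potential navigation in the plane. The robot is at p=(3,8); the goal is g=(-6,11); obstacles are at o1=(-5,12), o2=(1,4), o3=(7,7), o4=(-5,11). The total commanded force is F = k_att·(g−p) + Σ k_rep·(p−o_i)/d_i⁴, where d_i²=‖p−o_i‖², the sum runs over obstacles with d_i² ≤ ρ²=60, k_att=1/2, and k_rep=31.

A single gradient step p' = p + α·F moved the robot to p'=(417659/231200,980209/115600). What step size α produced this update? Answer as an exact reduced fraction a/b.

F_att = 1/2·(g−p) = 1/2·(-9,3) = (-4.5000,1.5000)
o1: d²=80 > ρ²=60 → inactive
o2: d²=20 ≤ ρ²=60; F_rep = 31·(2,4)/20² = (0.1550,0.3100)
o3: d²=17 ≤ ρ²=60; F_rep = 31·(-4,1)/17² = (-0.4291,0.1073)
o4: d²=73 > ρ²=60 → inactive
F = F_att + ΣF_rep = (-4.7741,1.9173)
Δp = p'−p = (-1.1935,0.4793); α = Δx/Fx = (-275941/231200) / (-275941/57800) = 1/4
check: Δy/Fy = (55409/115600) / (55409/28900) = 1/4 ✓

α = 1/4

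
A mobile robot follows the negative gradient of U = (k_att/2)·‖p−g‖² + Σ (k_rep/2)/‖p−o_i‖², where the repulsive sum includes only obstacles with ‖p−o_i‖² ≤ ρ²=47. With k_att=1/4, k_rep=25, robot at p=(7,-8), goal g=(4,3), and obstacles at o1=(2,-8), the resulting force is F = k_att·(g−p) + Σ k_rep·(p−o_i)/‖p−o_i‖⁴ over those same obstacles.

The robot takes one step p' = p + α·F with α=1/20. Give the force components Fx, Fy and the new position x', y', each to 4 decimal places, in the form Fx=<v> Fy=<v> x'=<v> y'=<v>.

F_att = 1/4·(g−p) = 1/4·(-3,11) = (-0.7500,2.7500)
o1: d²=25 ≤ ρ²=47; F_rep = 25·(5,0)/25² = (0.2000,0.0000)
F = F_att + ΣF_rep = (-0.5500,2.7500)
p' = p + 1/20·F = (6.9725,-7.8625)

Fx=-0.5500 Fy=2.7500 x'=6.9725 y'=-7.8625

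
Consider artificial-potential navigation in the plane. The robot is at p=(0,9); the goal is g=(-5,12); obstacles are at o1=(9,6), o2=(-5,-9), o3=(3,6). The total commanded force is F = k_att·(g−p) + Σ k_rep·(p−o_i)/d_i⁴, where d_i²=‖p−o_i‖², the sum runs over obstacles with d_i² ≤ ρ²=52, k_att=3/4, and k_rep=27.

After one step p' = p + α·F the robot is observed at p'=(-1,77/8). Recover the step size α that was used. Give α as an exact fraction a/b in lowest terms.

F_att = 3/4·(g−p) = 3/4·(-5,3) = (-3.7500,2.2500)
o1: d²=90 > ρ²=52 → inactive
o2: d²=349 > ρ²=52 → inactive
o3: d²=18 ≤ ρ²=52; F_rep = 27·(-3,3)/18² = (-0.2500,0.2500)
F = F_att + ΣF_rep = (-4.0000,2.5000)
Δp = p'−p = (-1.0000,0.6250); α = Δx/Fx = (-1) / (-4) = 1/4
check: Δy/Fy = (5/8) / (5/2) = 1/4 ✓

α = 1/4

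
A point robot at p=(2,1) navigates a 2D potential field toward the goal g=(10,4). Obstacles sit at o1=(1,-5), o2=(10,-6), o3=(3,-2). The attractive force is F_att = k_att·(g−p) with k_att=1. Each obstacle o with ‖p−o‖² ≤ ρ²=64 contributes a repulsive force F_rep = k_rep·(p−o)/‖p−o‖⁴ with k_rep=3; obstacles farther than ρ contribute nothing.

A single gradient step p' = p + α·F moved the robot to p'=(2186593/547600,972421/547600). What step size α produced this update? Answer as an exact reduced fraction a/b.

α = 1/4

F_att = 1·(g−p) = 1·(8,3) = (8.0000,3.0000)
o1: d²=37 ≤ ρ²=64; F_rep = 3·(1,6)/37² = (0.0022,0.0131)
o2: d²=113 > ρ²=64 → inactive
o3: d²=10 ≤ ρ²=64; F_rep = 3·(-1,3)/10² = (-0.0300,0.0900)
F = F_att + ΣF_rep = (7.9722,3.1031)
Δp = p'−p = (1.9930,0.7758); α = Δx/Fx = (1091393/547600) / (1091393/136900) = 1/4
check: Δy/Fy = (424821/547600) / (424821/136900) = 1/4 ✓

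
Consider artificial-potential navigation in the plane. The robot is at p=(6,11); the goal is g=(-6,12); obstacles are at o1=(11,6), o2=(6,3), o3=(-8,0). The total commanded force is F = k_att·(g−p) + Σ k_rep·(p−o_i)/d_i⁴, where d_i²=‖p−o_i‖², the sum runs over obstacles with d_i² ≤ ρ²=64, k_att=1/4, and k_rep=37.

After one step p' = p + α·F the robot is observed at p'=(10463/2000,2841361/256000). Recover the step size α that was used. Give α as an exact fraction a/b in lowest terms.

F_att = 1/4·(g−p) = 1/4·(-12,1) = (-3.0000,0.2500)
o1: d²=50 ≤ ρ²=64; F_rep = 37·(-5,5)/50² = (-0.0740,0.0740)
o2: d²=64 ≤ ρ²=64; F_rep = 37·(0,8)/64² = (0.0000,0.0723)
o3: d²=317 > ρ²=64 → inactive
F = F_att + ΣF_rep = (-3.0740,0.3963)
Δp = p'−p = (-0.7685,0.0991); α = Δx/Fx = (-1537/2000) / (-1537/500) = 1/4
check: Δy/Fy = (25361/256000) / (25361/64000) = 1/4 ✓

α = 1/4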